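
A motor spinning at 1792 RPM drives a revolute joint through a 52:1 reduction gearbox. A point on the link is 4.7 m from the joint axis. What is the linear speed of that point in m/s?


omega_motor = 1792 * 2*pi/60 = 187.6578 rad/s
omega_joint = omega_motor / 52 = 3.6088 rad/s
v = omega_joint * r = 3.6088 * 4.7
= 16.9614 m/s


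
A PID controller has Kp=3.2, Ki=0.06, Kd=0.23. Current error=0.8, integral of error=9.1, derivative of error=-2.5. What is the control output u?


u = Kp*e + Ki*int(e) + Kd*de/dt
= 3.2*0.8 + 0.06*9.1 + 0.23*(-2.5)
= 2.56 + 0.546 + -0.575
= 2.531


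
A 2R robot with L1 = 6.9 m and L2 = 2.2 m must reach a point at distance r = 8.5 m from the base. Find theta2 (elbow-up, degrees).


cos(theta2) = (r^2 - L1^2 - L2^2) / (2*L1*L2)
cos(theta2) = (72.25 - 47.61 - 4.84) / 30.36
cos(theta2) = 0.652174
theta2 = 49.2943 degrees


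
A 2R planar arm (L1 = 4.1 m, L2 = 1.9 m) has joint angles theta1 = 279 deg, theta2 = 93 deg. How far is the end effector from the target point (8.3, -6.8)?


End effector via forward kinematics:
x = L1*cos(t1) + L2*cos(t1+t2) = 2.4999
y = L1*sin(t1) + L2*sin(t1+t2) = -3.6545
Distance to target:
d = sqrt((8.3 - 2.4999)^2 + (-6.8 - -3.6545)^2)
= sqrt(33.6416 + 9.8942)
= 6.5982 m


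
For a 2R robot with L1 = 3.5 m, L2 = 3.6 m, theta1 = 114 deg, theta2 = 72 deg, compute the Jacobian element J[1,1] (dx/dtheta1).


J[1,1] = -L1*sin(t1) - L2*sin(t1+t2)
= -3.5*sin(114) - 3.6*sin(186)
= -2.8211


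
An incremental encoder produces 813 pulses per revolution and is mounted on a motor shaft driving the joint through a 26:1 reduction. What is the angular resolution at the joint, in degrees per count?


counts per rev = 813
effective counts at joint = 813 * 26 = 21138
resolution = 360 / 21138
= 0.017 deg/count


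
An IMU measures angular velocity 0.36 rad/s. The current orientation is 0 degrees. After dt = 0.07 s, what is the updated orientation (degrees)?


delta_theta = w * dt = 0.36 * 0.07 = 0.0252 rad
= 1.4439 deg
theta_new = 0 + 1.4439 = 1.4439 deg


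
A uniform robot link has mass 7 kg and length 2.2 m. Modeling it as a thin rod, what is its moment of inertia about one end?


I = (1/3) * m * L^2
= (1/3) * 7 * 2.2^2
= 0.333333 * 7 * 4.84
= 11.2933 kg*m^2


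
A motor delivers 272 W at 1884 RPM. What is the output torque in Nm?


omega = 1884 * 2*pi/60 = 197.292 rad/s
tau = P / omega = 272 / 197.292
= 1.3787 Nm


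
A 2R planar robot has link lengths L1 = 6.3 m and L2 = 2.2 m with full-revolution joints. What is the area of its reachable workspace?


r_max = L1 + L2 = 8.5 m
r_min = |L1 - L2| = 4.1 m
Area = pi*(r_max^2 - r_min^2)
= pi*(72.25 - 16.81)
= pi * 55.44
= 174.1699 m^2


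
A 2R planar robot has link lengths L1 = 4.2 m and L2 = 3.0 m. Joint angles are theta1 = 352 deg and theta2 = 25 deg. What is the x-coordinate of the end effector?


Convert angles to radians: theta1 = 6.1436, theta2 = 0.4363
x = L1*cos(theta1) + L2*cos(theta1+theta2)
x = 4.1591 + 2.8689
x = 7.028


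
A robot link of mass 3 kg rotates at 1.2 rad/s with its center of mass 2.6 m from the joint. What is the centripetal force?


F = m * omega^2 * r
= 3 * 1.2^2 * 2.6
= 3 * 1.44 * 2.6
= 11.232 N


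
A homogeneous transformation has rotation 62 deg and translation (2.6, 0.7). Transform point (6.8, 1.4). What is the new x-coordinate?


x' = cos(theta)*px - sin(theta)*py + tx
= 0.4695*6.8 - 0.8829*1.4 + 2.6
= 4.5563


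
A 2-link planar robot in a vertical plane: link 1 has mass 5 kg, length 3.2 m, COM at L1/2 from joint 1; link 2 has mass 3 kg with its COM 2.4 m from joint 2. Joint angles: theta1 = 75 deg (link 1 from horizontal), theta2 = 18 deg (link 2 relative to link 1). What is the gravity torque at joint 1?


Horizontal distance from joint 1 to link-1 COM:
  x_c1 = (L1/2)*cos(t1) = 1.6 * 0.2588 = 0.4141 m
Horizontal distance from joint 1 to link-2 COM:
  x_c2 = L1*cos(t1) + Lc2*cos(t1+t2)
       = 3.2*0.2588 + 2.4*-0.0523 = 0.7026 m
tau1 = m1*g*x_c1 + m2*g*x_c2
     = 5*9.81*0.4141 + 3*9.81*0.7026
     = 20.3121 + 20.6779
     = 40.9901 Nm


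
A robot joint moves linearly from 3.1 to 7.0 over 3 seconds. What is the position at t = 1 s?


s = t/T = 1/3 = 0.3333
p(t) = p0 + (pf-p0)*s
= 3.1 + (7.0 - 3.1) * 0.3333
= 4.4


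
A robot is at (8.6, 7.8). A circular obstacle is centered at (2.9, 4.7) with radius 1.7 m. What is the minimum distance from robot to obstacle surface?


center_dist = sqrt((8.6-2.9)^2 + (7.8-4.7)^2)
= sqrt(32.49 + 9.61)
= 6.4885
min_dist = center_dist - radius = 6.4885 - 1.7 = 4.7885 m


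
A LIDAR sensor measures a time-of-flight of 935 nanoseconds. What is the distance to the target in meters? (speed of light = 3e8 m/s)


tof = 935 ns = 9.35e-07 s
dist = c * tof / 2
= 3e8 * 9.35e-07 / 2
= 140.25 m


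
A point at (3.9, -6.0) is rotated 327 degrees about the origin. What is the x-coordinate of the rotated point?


x' = x*cos(theta) - y*sin(theta)
cos(327 deg) = 0.8387, sin(327 deg) = -0.5446
x' = 3.9 * 0.8387 - -6.0 * -0.5446
= 3.2708 - 3.2678
= 0.003


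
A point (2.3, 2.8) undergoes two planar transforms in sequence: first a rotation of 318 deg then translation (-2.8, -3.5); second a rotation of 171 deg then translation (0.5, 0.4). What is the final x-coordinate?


After transform 1:
x1 = cos(318)*2.3 - sin(318)*2.8 + -2.8 = 0.7828
y1 = sin(318)*2.3 + cos(318)*2.8 + -3.5 = -2.9582
After transform 2:
x2 = cos(171)*0.7828 - sin(171)*-2.9582 + 0.5
= 0.1896


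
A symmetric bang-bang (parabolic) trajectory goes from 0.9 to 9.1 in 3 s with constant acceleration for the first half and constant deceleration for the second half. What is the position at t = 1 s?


Symmetric rest-to-rest: each phase covers (pf-p0)/2 in time T/2. 0.5*a*(T/2)^2 = (pf-p0)/2 => a = 4*(pf-p0)/T^2
a = 4*(9.1-0.9)/3^2 = 3.6444
t = 1 is in the acceleration phase (t <= T/2).
p = p0 + 0.5*a*t^2 = 0.9 + 0.5*3.6444*1^2
= 2.7222


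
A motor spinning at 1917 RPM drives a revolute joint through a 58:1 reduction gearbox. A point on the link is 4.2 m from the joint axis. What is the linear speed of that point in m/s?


omega_motor = 1917 * 2*pi/60 = 200.7478 rad/s
omega_joint = omega_motor / 58 = 3.4612 rad/s
v = omega_joint * r = 3.4612 * 4.2
= 14.5369 m/s


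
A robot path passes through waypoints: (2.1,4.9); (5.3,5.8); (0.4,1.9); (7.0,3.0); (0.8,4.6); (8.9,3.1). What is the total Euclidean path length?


Segment lengths:
  seg1 = sqrt((3.2)^2 + (0.9)^2) = 3.3242
  seg2 = sqrt((-4.9)^2 + (-3.9)^2) = 6.2626
  seg3 = sqrt((6.6)^2 + (1.1)^2) = 6.691
  seg4 = sqrt((-6.2)^2 + (1.6)^2) = 6.4031
  seg5 = sqrt((8.1)^2 + (-1.5)^2) = 8.2377
Total = 30.9186


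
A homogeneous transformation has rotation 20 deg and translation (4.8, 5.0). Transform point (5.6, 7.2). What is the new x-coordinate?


x' = cos(theta)*px - sin(theta)*py + tx
= 0.9397*5.6 - 0.342*7.2 + 4.8
= 7.5997


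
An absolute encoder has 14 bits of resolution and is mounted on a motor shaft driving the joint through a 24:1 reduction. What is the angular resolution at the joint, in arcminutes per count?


counts = 2^14 = 16384
effective counts at joint = 16384 * 24 = 393216
resolution = 360*60 / 393216
= 0.0549 arcmin/count


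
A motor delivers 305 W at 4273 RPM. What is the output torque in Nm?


omega = 4273 * 2*pi/60 = 447.4675 rad/s
tau = P / omega = 305 / 447.4675
= 0.6816 Nm


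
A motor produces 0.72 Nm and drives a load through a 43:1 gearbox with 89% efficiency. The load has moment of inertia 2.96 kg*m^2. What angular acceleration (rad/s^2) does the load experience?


tau_out = tau_motor * N * eta
= 0.72 * 43 * 0.89 = 27.5544 Nm
alpha = tau_out / I = 27.5544 / 2.96
= 9.3089 rad/s^2


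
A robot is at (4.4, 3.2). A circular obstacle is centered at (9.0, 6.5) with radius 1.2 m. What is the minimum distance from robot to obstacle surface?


center_dist = sqrt((4.4-9.0)^2 + (3.2-6.5)^2)
= sqrt(21.16 + 10.89)
= 5.6613
min_dist = center_dist - radius = 5.6613 - 1.2 = 4.4613 m


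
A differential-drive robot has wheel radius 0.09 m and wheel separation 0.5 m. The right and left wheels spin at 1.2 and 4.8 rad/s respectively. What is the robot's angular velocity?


vR = r*wR = 0.09*1.2 = 0.108 m/s
vL = r*wL = 0.09*4.8 = 0.432 m/s
v = (vR+vL)/2 = 0.27 m/s
omega = (vR-vL)/L = -0.648 rad/s
angular velocity = -0.648 rad/s


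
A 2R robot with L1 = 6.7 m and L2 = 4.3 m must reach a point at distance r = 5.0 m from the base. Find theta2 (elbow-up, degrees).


cos(theta2) = (r^2 - L1^2 - L2^2) / (2*L1*L2)
cos(theta2) = (25.0 - 44.89 - 18.49) / 57.62
cos(theta2) = -0.666088
theta2 = 131.7659 degrees


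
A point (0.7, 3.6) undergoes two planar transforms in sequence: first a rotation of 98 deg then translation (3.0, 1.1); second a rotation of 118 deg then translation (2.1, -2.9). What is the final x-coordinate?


After transform 1:
x1 = cos(98)*0.7 - sin(98)*3.6 + 3.0 = -0.6624
y1 = sin(98)*0.7 + cos(98)*3.6 + 1.1 = 1.2922
After transform 2:
x2 = cos(118)*-0.6624 - sin(118)*1.2922 + 2.1
= 1.2701


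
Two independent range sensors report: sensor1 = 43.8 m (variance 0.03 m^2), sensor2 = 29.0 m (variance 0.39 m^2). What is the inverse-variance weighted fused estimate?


w1 = (1/var1) / (1/var1 + 1/var2)
   = 33.3333 / (33.3333 + 2.5641) = 0.9286
w2 = 1 - w1 = 0.0714
fused = w1*s1 + w2*s2 = 40.6714 + 2.0714
= 42.7429 m


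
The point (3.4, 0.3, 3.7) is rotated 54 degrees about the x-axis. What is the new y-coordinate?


Rotation about x-axis: y' = y*cos(theta) - z*sin(theta)
= 0.3 * 0.5878 - 3.7 * 0.809
= -2.817


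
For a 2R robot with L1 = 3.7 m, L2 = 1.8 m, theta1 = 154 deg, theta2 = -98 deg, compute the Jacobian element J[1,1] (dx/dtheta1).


J[1,1] = -L1*sin(t1) - L2*sin(t1+t2)
= -3.7*sin(154) - 1.8*sin(56)
= -3.1142


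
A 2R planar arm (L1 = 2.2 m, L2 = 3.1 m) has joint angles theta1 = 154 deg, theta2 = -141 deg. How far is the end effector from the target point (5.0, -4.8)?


End effector via forward kinematics:
x = L1*cos(t1) + L2*cos(t1+t2) = 1.0432
y = L1*sin(t1) + L2*sin(t1+t2) = 1.6618
Distance to target:
d = sqrt((5.0 - 1.0432)^2 + (-4.8 - 1.6618)^2)
= sqrt(15.6563 + 41.7544)
= 7.577 m


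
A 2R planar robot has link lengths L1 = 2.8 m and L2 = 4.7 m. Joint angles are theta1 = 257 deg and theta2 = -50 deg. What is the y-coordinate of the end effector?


Convert angles to radians: theta1 = 4.4855, theta2 = -0.8727
y = L1*sin(theta1) + L2*sin(theta1+theta2)
y = -2.7282 + -2.1338
y = -4.862


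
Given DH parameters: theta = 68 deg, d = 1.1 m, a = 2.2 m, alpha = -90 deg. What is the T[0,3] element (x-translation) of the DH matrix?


T[0,3] = a * cos(theta)
= 2.2 * cos(68 deg)
= 2.2 * 0.3746
= 0.8241


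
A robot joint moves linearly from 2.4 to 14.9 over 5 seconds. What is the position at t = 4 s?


s = t/T = 4/5 = 0.8
p(t) = p0 + (pf-p0)*s
= 2.4 + (14.9 - 2.4) * 0.8
= 12.4


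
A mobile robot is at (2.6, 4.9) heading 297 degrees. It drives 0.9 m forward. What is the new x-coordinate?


x_new = x0 + d*cos(theta)
= 2.6 + 0.9*cos(297)
= 2.6 + 0.4086
= 3.0086


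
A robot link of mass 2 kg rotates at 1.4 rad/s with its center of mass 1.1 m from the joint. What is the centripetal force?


F = m * omega^2 * r
= 2 * 1.4^2 * 1.1
= 2 * 1.96 * 1.1
= 4.312 N


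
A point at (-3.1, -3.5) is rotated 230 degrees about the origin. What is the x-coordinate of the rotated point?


x' = x*cos(theta) - y*sin(theta)
cos(230 deg) = -0.6428, sin(230 deg) = -0.766
x' = -3.1 * -0.6428 - -3.5 * -0.766
= 1.9926 - 2.6812
= -0.6885


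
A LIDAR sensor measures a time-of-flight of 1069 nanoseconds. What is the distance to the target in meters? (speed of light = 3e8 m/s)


tof = 1069 ns = 1.069e-06 s
dist = c * tof / 2
= 3e8 * 1.069e-06 / 2
= 160.35 m


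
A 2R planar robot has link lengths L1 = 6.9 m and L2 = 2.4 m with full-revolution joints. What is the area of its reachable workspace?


r_max = L1 + L2 = 9.3 m
r_min = |L1 - L2| = 4.5 m
Area = pi*(r_max^2 - r_min^2)
= pi*(86.49 - 20.25)
= pi * 66.24
= 208.0991 m^2


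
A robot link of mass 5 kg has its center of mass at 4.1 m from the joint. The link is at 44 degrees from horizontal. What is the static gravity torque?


tau = m*g*L*cos(angle)
= 5 * 9.81 * 4.1 * cos(44 deg)
= 5 * 9.81 * 4.1 * 0.7193
= 144.6628 Nm


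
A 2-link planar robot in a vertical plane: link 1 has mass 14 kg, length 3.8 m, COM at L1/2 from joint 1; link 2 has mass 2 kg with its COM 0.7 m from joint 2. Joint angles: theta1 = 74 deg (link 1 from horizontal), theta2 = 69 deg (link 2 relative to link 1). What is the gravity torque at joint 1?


Horizontal distance from joint 1 to link-1 COM:
  x_c1 = (L1/2)*cos(t1) = 1.9 * 0.2756 = 0.5237 m
Horizontal distance from joint 1 to link-2 COM:
  x_c2 = L1*cos(t1) + Lc2*cos(t1+t2)
       = 3.8*0.2756 + 0.7*-0.7986 = 0.4884 m
tau1 = m1*g*x_c1 + m2*g*x_c2
     = 14*9.81*0.5237 + 2*9.81*0.4884
     = 71.9265 + 9.582
     = 81.5084 Nm


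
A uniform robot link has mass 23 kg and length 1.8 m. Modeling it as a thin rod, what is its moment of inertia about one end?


I = (1/3) * m * L^2
= (1/3) * 23 * 1.8^2
= 0.333333 * 23 * 3.24
= 24.84 kg*m^2


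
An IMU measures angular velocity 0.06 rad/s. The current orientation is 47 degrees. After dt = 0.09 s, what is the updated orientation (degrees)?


delta_theta = w * dt = 0.06 * 0.09 = 0.0054 rad
= 0.3094 deg
theta_new = 47 + 0.3094 = 47.3094 deg


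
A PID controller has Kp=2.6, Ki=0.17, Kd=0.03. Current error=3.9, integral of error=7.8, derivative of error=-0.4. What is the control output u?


u = Kp*e + Ki*int(e) + Kd*de/dt
= 2.6*3.9 + 0.17*7.8 + 0.03*(-0.4)
= 10.14 + 1.326 + -0.012
= 11.454


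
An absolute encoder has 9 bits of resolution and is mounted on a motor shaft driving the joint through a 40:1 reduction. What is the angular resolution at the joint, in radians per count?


counts = 2^9 = 512
effective counts at joint = 512 * 40 = 20480
resolution = 2*pi / 20480
= 3.0680e-04 rad/count


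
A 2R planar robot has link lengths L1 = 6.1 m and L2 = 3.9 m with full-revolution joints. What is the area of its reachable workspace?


r_max = L1 + L2 = 10.0 m
r_min = |L1 - L2| = 2.2 m
Area = pi*(r_max^2 - r_min^2)
= pi*(100.0 - 4.84)
= pi * 95.16
= 298.954 m^2


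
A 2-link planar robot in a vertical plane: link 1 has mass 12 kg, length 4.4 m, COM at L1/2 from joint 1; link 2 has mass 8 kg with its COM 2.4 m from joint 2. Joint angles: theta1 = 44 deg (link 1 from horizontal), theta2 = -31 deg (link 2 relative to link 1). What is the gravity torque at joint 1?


Horizontal distance from joint 1 to link-1 COM:
  x_c1 = (L1/2)*cos(t1) = 2.2 * 0.7193 = 1.5825 m
Horizontal distance from joint 1 to link-2 COM:
  x_c2 = L1*cos(t1) + Lc2*cos(t1+t2)
       = 4.4*0.7193 + 2.4*0.9744 = 5.5036 m
tau1 = m1*g*x_c1 + m2*g*x_c2
     = 12*9.81*1.5825 + 8*9.81*5.5036
     = 186.2975 + 431.9212
     = 618.2187 Nm


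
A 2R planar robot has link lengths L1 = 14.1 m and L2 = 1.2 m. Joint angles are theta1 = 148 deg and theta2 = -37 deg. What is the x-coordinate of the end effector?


Convert angles to radians: theta1 = 2.5831, theta2 = -0.6458
x = L1*cos(theta1) + L2*cos(theta1+theta2)
x = -11.9575 + -0.43
x = -12.3875


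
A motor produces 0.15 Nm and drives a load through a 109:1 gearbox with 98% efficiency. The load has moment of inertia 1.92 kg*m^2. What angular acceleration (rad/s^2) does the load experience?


tau_out = tau_motor * N * eta
= 0.15 * 109 * 0.98 = 16.023 Nm
alpha = tau_out / I = 16.023 / 1.92
= 8.3453 rad/s^2


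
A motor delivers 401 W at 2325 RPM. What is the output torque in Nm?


omega = 2325 * 2*pi/60 = 243.4734 rad/s
tau = P / omega = 401 / 243.4734
= 1.647 Nm


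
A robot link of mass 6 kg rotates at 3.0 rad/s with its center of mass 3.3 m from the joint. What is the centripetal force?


F = m * omega^2 * r
= 6 * 3.0^2 * 3.3
= 6 * 9.0 * 3.3
= 178.2 N


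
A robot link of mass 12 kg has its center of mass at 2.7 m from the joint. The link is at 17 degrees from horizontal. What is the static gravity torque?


tau = m*g*L*cos(angle)
= 12 * 9.81 * 2.7 * cos(17 deg)
= 12 * 9.81 * 2.7 * 0.9563
= 303.9557 Nm


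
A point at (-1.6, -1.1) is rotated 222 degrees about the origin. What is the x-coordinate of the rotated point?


x' = x*cos(theta) - y*sin(theta)
cos(222 deg) = -0.7431, sin(222 deg) = -0.6691
x' = -1.6 * -0.7431 - -1.1 * -0.6691
= 1.189 - 0.736
= 0.453


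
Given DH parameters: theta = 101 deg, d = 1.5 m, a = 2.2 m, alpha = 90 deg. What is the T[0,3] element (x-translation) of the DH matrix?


T[0,3] = a * cos(theta)
= 2.2 * cos(101 deg)
= 2.2 * -0.1908
= -0.4198


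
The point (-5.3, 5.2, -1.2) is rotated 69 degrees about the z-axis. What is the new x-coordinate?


Rotation about z-axis: x' = x*cos(theta) - y*sin(theta)
= -5.3 * 0.3584 - 5.2 * 0.9336
= -6.754


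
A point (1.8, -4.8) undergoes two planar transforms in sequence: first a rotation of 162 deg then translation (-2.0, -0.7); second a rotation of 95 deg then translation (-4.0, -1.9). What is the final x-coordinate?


After transform 1:
x1 = cos(162)*1.8 - sin(162)*-4.8 + -2.0 = -2.2286
y1 = sin(162)*1.8 + cos(162)*-4.8 + -0.7 = 4.4213
After transform 2:
x2 = cos(95)*-2.2286 - sin(95)*4.4213 + -4.0
= -8.2102


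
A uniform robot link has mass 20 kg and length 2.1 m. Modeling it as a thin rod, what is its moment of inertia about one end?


I = (1/3) * m * L^2
= (1/3) * 20 * 2.1^2
= 0.333333 * 20 * 4.41
= 29.4 kg*m^2


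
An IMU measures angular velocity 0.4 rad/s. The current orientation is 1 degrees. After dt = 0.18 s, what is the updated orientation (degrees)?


delta_theta = w * dt = 0.4 * 0.18 = 0.072 rad
= 4.1253 deg
theta_new = 1 + 4.1253 = 5.1253 deg


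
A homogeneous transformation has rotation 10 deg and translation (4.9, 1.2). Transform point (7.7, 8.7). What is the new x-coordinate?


x' = cos(theta)*px - sin(theta)*py + tx
= 0.9848*7.7 - 0.1736*8.7 + 4.9
= 10.9723


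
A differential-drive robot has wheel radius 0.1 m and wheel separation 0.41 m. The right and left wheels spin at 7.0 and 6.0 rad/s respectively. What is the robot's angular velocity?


vR = r*wR = 0.1*7.0 = 0.7 m/s
vL = r*wL = 0.1*6.0 = 0.6 m/s
v = (vR+vL)/2 = 0.65 m/s
omega = (vR-vL)/L = 0.2439 rad/s
angular velocity = 0.2439 rad/s


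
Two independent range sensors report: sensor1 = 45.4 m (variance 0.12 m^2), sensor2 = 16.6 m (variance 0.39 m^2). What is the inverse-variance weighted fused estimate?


w1 = (1/var1) / (1/var1 + 1/var2)
   = 8.3333 / (8.3333 + 2.5641) = 0.7647
w2 = 1 - w1 = 0.2353
fused = w1*s1 + w2*s2 = 34.7176 + 3.9059
= 38.6235 m


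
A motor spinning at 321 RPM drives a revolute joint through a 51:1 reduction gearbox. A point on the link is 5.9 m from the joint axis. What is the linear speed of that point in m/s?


omega_motor = 321 * 2*pi/60 = 33.615 rad/s
omega_joint = omega_motor / 51 = 0.6591 rad/s
v = omega_joint * r = 0.6591 * 5.9
= 3.8888 m/s


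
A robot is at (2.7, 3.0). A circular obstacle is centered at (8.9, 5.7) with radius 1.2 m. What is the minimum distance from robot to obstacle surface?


center_dist = sqrt((2.7-8.9)^2 + (3.0-5.7)^2)
= sqrt(38.44 + 7.29)
= 6.7624
min_dist = center_dist - radius = 6.7624 - 1.2 = 5.5624 m


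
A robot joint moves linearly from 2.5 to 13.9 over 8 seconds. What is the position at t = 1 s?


s = t/T = 1/8 = 0.125
p(t) = p0 + (pf-p0)*s
= 2.5 + (13.9 - 2.5) * 0.125
= 3.925


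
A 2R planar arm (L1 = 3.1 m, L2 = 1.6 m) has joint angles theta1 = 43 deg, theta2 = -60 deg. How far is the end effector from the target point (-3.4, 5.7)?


End effector via forward kinematics:
x = L1*cos(t1) + L2*cos(t1+t2) = 3.7973
y = L1*sin(t1) + L2*sin(t1+t2) = 1.6464
Distance to target:
d = sqrt((-3.4 - 3.7973)^2 + (5.7 - 1.6464)^2)
= sqrt(51.8009 + 16.4317)
= 8.2603 m


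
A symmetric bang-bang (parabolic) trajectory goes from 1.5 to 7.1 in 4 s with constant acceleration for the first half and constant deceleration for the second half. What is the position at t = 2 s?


Symmetric rest-to-rest: each phase covers (pf-p0)/2 in time T/2. 0.5*a*(T/2)^2 = (pf-p0)/2 => a = 4*(pf-p0)/T^2
a = 4*(7.1-1.5)/4^2 = 1.4
t = 2 is in the acceleration phase (t <= T/2).
p = p0 + 0.5*a*t^2 = 1.5 + 0.5*1.4*2^2
= 4.3


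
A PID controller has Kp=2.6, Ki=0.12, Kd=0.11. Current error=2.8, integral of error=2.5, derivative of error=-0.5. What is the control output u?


u = Kp*e + Ki*int(e) + Kd*de/dt
= 2.6*2.8 + 0.12*2.5 + 0.11*(-0.5)
= 7.28 + 0.3 + -0.055
= 7.525


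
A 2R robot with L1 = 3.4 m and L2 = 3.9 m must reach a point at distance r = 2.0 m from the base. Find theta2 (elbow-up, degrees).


cos(theta2) = (r^2 - L1^2 - L2^2) / (2*L1*L2)
cos(theta2) = (4.0 - 11.56 - 15.21) / 26.52
cos(theta2) = -0.858597
theta2 = 149.1594 degrees


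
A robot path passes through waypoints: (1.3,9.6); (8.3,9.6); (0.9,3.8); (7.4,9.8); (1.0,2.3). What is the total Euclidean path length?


Segment lengths:
  seg1 = sqrt((7.0)^2 + (0.0)^2) = 7.0
  seg2 = sqrt((-7.4)^2 + (-5.8)^2) = 9.4021
  seg3 = sqrt((6.5)^2 + (6.0)^2) = 8.8459
  seg4 = sqrt((-6.4)^2 + (-7.5)^2) = 9.8595
Total = 35.1075


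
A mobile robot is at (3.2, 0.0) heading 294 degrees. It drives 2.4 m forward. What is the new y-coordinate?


y_new = y0 + d*sin(theta)
= 0.0 + 2.4*sin(294)
= 0.0 + -2.1925
= -2.1925


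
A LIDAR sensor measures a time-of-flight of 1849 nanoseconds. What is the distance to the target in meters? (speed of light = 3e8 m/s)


tof = 1849 ns = 1.849e-06 s
dist = c * tof / 2
= 3e8 * 1.849e-06 / 2
= 277.35 m


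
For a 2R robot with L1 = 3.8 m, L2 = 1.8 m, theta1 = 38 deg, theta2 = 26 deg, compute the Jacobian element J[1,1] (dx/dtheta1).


J[1,1] = -L1*sin(t1) - L2*sin(t1+t2)
= -3.8*sin(38) - 1.8*sin(64)
= -3.9573


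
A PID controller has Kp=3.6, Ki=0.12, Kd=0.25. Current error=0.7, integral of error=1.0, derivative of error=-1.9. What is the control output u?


u = Kp*e + Ki*int(e) + Kd*de/dt
= 3.6*0.7 + 0.12*1.0 + 0.25*(-1.9)
= 2.52 + 0.12 + -0.475
= 2.165


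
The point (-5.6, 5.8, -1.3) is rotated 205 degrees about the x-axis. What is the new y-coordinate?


Rotation about x-axis: y' = y*cos(theta) - z*sin(theta)
= 5.8 * -0.9063 - -1.3 * -0.4226
= -5.806


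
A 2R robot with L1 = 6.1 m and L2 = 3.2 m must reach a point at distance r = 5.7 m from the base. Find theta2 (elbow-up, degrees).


cos(theta2) = (r^2 - L1^2 - L2^2) / (2*L1*L2)
cos(theta2) = (32.49 - 37.21 - 10.24) / 39.04
cos(theta2) = -0.383197
theta2 = 112.5318 degrees


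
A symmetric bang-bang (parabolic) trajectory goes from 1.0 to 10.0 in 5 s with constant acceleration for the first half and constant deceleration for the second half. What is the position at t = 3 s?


Symmetric rest-to-rest: each phase covers (pf-p0)/2 in time T/2. 0.5*a*(T/2)^2 = (pf-p0)/2 => a = 4*(pf-p0)/T^2
a = 4*(10.0-1.0)/5^2 = 1.44
t = 3 is in the deceleration phase (t > T/2).
p = pf - 0.5*a*(T-t)^2 = 10.0 - 0.5*1.44*2^2
= 7.12


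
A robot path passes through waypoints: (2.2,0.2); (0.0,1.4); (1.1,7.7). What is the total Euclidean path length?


Segment lengths:
  seg1 = sqrt((-2.2)^2 + (1.2)^2) = 2.506
  seg2 = sqrt((1.1)^2 + (6.3)^2) = 6.3953
Total = 8.9013


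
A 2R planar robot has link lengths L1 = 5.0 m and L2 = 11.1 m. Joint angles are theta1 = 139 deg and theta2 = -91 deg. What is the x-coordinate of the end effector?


Convert angles to radians: theta1 = 2.426, theta2 = -1.5882
x = L1*cos(theta1) + L2*cos(theta1+theta2)
x = -3.7735 + 7.4273
x = 3.6538


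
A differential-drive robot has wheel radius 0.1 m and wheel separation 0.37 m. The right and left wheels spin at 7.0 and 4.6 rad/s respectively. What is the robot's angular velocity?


vR = r*wR = 0.1*7.0 = 0.7 m/s
vL = r*wL = 0.1*4.6 = 0.46 m/s
v = (vR+vL)/2 = 0.58 m/s
omega = (vR-vL)/L = 0.6486 rad/s
angular velocity = 0.6486 rad/s


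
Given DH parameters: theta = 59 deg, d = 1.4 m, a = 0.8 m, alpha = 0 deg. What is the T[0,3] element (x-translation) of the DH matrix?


T[0,3] = a * cos(theta)
= 0.8 * cos(59 deg)
= 0.8 * 0.515
= 0.412


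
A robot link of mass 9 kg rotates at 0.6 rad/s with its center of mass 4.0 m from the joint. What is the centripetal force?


F = m * omega^2 * r
= 9 * 0.6^2 * 4.0
= 9 * 0.36 * 4.0
= 12.96 N


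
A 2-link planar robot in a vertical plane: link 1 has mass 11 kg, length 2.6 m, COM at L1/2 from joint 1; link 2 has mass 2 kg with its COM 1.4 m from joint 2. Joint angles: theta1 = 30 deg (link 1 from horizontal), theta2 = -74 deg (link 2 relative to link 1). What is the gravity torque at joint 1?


Horizontal distance from joint 1 to link-1 COM:
  x_c1 = (L1/2)*cos(t1) = 1.3 * 0.866 = 1.1258 m
Horizontal distance from joint 1 to link-2 COM:
  x_c2 = L1*cos(t1) + Lc2*cos(t1+t2)
       = 2.6*0.866 + 1.4*0.7193 = 3.2587 m
tau1 = m1*g*x_c1 + m2*g*x_c2
     = 11*9.81*1.1258 + 2*9.81*3.2587
     = 121.4886 + 63.9365
     = 185.4252 Nm


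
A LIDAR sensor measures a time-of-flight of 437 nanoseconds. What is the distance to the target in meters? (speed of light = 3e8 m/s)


tof = 437 ns = 4.37e-07 s
dist = c * tof / 2
= 3e8 * 4.37e-07 / 2
= 65.55 m


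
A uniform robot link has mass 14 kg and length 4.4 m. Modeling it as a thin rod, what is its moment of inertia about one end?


I = (1/3) * m * L^2
= (1/3) * 14 * 4.4^2
= 0.333333 * 14 * 19.36
= 90.3467 kg*m^2


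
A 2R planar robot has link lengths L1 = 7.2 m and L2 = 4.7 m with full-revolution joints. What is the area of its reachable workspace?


r_max = L1 + L2 = 11.9 m
r_min = |L1 - L2| = 2.5 m
Area = pi*(r_max^2 - r_min^2)
= pi*(141.61 - 6.25)
= pi * 135.36
= 425.246 m^2


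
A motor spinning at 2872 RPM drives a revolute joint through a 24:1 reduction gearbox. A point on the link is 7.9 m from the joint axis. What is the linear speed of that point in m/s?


omega_motor = 2872 * 2*pi/60 = 300.7551 rad/s
omega_joint = omega_motor / 24 = 12.5315 rad/s
v = omega_joint * r = 12.5315 * 7.9
= 98.9986 m/s


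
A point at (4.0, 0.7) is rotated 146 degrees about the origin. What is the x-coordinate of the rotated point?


x' = x*cos(theta) - y*sin(theta)
cos(146 deg) = -0.829, sin(146 deg) = 0.5592
x' = 4.0 * -0.829 - 0.7 * 0.5592
= -3.3162 - 0.3914
= -3.7076


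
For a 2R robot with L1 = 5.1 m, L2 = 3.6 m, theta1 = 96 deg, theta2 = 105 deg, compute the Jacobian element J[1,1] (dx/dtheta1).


J[1,1] = -L1*sin(t1) - L2*sin(t1+t2)
= -5.1*sin(96) - 3.6*sin(201)
= -3.7819


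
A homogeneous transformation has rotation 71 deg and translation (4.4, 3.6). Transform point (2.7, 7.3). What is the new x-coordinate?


x' = cos(theta)*px - sin(theta)*py + tx
= 0.3256*2.7 - 0.9455*7.3 + 4.4
= -1.6233


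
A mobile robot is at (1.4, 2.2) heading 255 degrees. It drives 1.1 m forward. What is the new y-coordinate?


y_new = y0 + d*sin(theta)
= 2.2 + 1.1*sin(255)
= 2.2 + -1.0625
= 1.1375


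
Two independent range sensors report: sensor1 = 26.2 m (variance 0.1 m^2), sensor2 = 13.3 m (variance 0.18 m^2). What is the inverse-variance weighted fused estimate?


w1 = (1/var1) / (1/var1 + 1/var2)
   = 10.0 / (10.0 + 5.5556) = 0.6429
w2 = 1 - w1 = 0.3571
fused = w1*s1 + w2*s2 = 16.8429 + 4.75
= 21.5929 m


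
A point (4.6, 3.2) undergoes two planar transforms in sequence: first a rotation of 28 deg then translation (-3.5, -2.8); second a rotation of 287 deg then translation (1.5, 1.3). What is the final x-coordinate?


After transform 1:
x1 = cos(28)*4.6 - sin(28)*3.2 + -3.5 = -0.9408
y1 = sin(28)*4.6 + cos(28)*3.2 + -2.8 = 2.185
After transform 2:
x2 = cos(287)*-0.9408 - sin(287)*2.185 + 1.5
= 3.3145


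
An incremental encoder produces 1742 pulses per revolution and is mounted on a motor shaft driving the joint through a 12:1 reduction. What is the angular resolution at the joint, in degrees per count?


counts per rev = 1742
effective counts at joint = 1742 * 12 = 20904
resolution = 360 / 20904
= 0.0172 deg/count


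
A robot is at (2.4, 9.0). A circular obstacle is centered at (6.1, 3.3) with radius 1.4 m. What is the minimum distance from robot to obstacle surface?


center_dist = sqrt((2.4-6.1)^2 + (9.0-3.3)^2)
= sqrt(13.69 + 32.49)
= 6.7956
min_dist = center_dist - radius = 6.7956 - 1.4 = 5.3956 m


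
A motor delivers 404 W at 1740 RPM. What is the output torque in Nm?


omega = 1740 * 2*pi/60 = 182.2124 rad/s
tau = P / omega = 404 / 182.2124
= 2.2172 Nm


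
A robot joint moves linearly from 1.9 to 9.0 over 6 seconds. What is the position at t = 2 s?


s = t/T = 2/6 = 0.3333
p(t) = p0 + (pf-p0)*s
= 1.9 + (9.0 - 1.9) * 0.3333
= 4.2667


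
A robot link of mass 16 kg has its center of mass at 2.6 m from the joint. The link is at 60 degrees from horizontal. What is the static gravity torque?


tau = m*g*L*cos(angle)
= 16 * 9.81 * 2.6 * cos(60 deg)
= 16 * 9.81 * 2.6 * 0.5
= 204.048 Nm


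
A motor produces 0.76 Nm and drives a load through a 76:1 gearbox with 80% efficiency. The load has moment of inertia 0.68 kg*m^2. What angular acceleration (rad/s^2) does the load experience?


tau_out = tau_motor * N * eta
= 0.76 * 76 * 0.8 = 46.208 Nm
alpha = tau_out / I = 46.208 / 0.68
= 67.9529 rad/s^2


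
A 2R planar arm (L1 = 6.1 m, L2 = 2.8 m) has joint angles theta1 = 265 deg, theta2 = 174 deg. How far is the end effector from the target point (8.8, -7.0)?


End effector via forward kinematics:
x = L1*cos(t1) + L2*cos(t1+t2) = 0.0026
y = L1*sin(t1) + L2*sin(t1+t2) = -3.3282
Distance to target:
d = sqrt((8.8 - 0.0026)^2 + (-7.0 - -3.3282)^2)
= sqrt(77.394 + 13.4819)
= 9.5329 m


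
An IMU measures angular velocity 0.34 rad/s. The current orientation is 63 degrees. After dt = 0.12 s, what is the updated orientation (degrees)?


delta_theta = w * dt = 0.34 * 0.12 = 0.0408 rad
= 2.3377 deg
theta_new = 63 + 2.3377 = 65.3377 deg


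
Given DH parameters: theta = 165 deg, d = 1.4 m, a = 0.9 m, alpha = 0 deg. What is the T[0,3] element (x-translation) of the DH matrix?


T[0,3] = a * cos(theta)
= 0.9 * cos(165 deg)
= 0.9 * -0.9659
= -0.8693


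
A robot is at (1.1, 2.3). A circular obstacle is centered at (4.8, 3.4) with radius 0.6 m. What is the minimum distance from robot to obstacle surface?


center_dist = sqrt((1.1-4.8)^2 + (2.3-3.4)^2)
= sqrt(13.69 + 1.21)
= 3.8601
min_dist = center_dist - radius = 3.8601 - 0.6 = 3.2601 m


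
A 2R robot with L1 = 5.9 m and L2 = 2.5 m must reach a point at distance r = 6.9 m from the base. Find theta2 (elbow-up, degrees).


cos(theta2) = (r^2 - L1^2 - L2^2) / (2*L1*L2)
cos(theta2) = (47.61 - 34.81 - 6.25) / 29.5
cos(theta2) = 0.222034
theta2 = 77.1715 degrees


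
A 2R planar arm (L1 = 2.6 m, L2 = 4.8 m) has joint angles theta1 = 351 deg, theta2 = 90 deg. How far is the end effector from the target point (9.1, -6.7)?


End effector via forward kinematics:
x = L1*cos(t1) + L2*cos(t1+t2) = 3.3189
y = L1*sin(t1) + L2*sin(t1+t2) = 4.3342
Distance to target:
d = sqrt((9.1 - 3.3189)^2 + (-6.7 - 4.3342)^2)
= sqrt(33.4214 + 121.753)
= 12.4569 m


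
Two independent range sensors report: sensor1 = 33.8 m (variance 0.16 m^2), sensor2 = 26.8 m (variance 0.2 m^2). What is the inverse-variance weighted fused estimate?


w1 = (1/var1) / (1/var1 + 1/var2)
   = 6.25 / (6.25 + 5.0) = 0.5556
w2 = 1 - w1 = 0.4444
fused = w1*s1 + w2*s2 = 18.7778 + 11.9111
= 30.6889 m


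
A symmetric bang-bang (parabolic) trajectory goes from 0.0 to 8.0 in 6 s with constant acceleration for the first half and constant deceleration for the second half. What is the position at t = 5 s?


Symmetric rest-to-rest: each phase covers (pf-p0)/2 in time T/2. 0.5*a*(T/2)^2 = (pf-p0)/2 => a = 4*(pf-p0)/T^2
a = 4*(8.0-0.0)/6^2 = 0.8889
t = 5 is in the deceleration phase (t > T/2).
p = pf - 0.5*a*(T-t)^2 = 8.0 - 0.5*0.8889*1^2
= 7.5556


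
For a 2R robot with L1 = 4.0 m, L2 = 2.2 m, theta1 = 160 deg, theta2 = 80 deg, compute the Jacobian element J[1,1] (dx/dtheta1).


J[1,1] = -L1*sin(t1) - L2*sin(t1+t2)
= -4.0*sin(160) - 2.2*sin(240)
= 0.5372


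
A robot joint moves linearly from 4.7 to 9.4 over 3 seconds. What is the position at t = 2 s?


s = t/T = 2/3 = 0.6667
p(t) = p0 + (pf-p0)*s
= 4.7 + (9.4 - 4.7) * 0.6667
= 7.8333


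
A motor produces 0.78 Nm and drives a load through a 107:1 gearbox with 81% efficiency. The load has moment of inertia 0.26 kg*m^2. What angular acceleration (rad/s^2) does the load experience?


tau_out = tau_motor * N * eta
= 0.78 * 107 * 0.81 = 67.6026 Nm
alpha = tau_out / I = 67.6026 / 0.26
= 260.01 rad/s^2


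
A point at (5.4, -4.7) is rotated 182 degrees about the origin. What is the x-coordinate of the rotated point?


x' = x*cos(theta) - y*sin(theta)
cos(182 deg) = -0.9994, sin(182 deg) = -0.0349
x' = 5.4 * -0.9994 - -4.7 * -0.0349
= -5.3967 - 0.164
= -5.5607


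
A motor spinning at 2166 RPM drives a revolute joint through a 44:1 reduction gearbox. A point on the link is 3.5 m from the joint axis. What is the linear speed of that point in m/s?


omega_motor = 2166 * 2*pi/60 = 226.823 rad/s
omega_joint = omega_motor / 44 = 5.1551 rad/s
v = omega_joint * r = 5.1551 * 3.5
= 18.0427 m/s


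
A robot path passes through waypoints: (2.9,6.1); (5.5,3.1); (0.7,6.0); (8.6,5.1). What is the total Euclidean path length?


Segment lengths:
  seg1 = sqrt((2.6)^2 + (-3.0)^2) = 3.9699
  seg2 = sqrt((-4.8)^2 + (2.9)^2) = 5.608
  seg3 = sqrt((7.9)^2 + (-0.9)^2) = 7.9511
Total = 17.529


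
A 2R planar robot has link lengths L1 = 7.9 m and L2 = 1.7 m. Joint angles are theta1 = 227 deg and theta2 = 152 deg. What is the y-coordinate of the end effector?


Convert angles to radians: theta1 = 3.9619, theta2 = 2.6529
y = L1*sin(theta1) + L2*sin(theta1+theta2)
y = -5.7777 + 0.5535
y = -5.2242


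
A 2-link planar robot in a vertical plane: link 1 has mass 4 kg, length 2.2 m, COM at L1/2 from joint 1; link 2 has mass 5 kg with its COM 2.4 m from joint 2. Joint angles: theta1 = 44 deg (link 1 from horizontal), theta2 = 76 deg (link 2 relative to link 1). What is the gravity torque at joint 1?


Horizontal distance from joint 1 to link-1 COM:
  x_c1 = (L1/2)*cos(t1) = 1.1 * 0.7193 = 0.7913 m
Horizontal distance from joint 1 to link-2 COM:
  x_c2 = L1*cos(t1) + Lc2*cos(t1+t2)
       = 2.2*0.7193 + 2.4*-0.5 = 0.3825 m
tau1 = m1*g*x_c1 + m2*g*x_c2
     = 4*9.81*0.7913 + 5*9.81*0.3825
     = 31.0496 + 18.764
     = 49.8135 Nm


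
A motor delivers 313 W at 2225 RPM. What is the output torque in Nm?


omega = 2225 * 2*pi/60 = 233.0015 rad/s
tau = P / omega = 313 / 233.0015
= 1.3433 Nm


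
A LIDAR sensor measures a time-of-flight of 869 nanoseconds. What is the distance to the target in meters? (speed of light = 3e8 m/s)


tof = 869 ns = 8.69e-07 s
dist = c * tof / 2
= 3e8 * 8.69e-07 / 2
= 130.35 m


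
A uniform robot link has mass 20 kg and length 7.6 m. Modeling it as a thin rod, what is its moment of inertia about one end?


I = (1/3) * m * L^2
= (1/3) * 20 * 7.6^2
= 0.333333 * 20 * 57.76
= 385.0667 kg*m^2


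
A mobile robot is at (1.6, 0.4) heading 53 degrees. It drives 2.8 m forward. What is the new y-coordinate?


y_new = y0 + d*sin(theta)
= 0.4 + 2.8*sin(53)
= 0.4 + 2.2362
= 2.6362


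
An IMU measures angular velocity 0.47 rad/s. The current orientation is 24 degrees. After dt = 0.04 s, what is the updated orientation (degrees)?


delta_theta = w * dt = 0.47 * 0.04 = 0.0188 rad
= 1.0772 deg
theta_new = 24 + 1.0772 = 25.0772 deg


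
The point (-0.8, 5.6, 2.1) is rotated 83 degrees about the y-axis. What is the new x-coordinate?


Rotation about y-axis: x' = x*cos(theta) + z*sin(theta)
= -0.8 * 0.1219 + 2.1 * 0.9925
= 1.9869


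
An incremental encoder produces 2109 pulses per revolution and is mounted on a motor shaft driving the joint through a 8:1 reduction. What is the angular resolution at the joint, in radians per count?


counts per rev = 2109
effective counts at joint = 2109 * 8 = 16872
resolution = 2*pi / 16872
= 3.7240e-04 rad/count


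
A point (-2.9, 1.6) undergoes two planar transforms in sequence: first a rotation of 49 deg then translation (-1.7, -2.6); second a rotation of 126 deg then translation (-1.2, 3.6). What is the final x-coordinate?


After transform 1:
x1 = cos(49)*-2.9 - sin(49)*1.6 + -1.7 = -4.8101
y1 = sin(49)*-2.9 + cos(49)*1.6 + -2.6 = -3.739
After transform 2:
x2 = cos(126)*-4.8101 - sin(126)*-3.739 + -1.2
= 4.6522


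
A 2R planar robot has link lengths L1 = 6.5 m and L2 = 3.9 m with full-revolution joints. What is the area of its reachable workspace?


r_max = L1 + L2 = 10.4 m
r_min = |L1 - L2| = 2.6 m
Area = pi*(r_max^2 - r_min^2)
= pi*(108.16 - 6.76)
= pi * 101.4
= 318.5575 m^2


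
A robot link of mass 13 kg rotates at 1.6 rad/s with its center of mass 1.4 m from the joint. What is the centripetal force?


F = m * omega^2 * r
= 13 * 1.6^2 * 1.4
= 13 * 2.56 * 1.4
= 46.592 N


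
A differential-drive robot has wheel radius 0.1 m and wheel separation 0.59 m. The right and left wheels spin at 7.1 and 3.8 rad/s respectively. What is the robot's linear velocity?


vR = r*wR = 0.1*7.1 = 0.71 m/s
vL = r*wL = 0.1*3.8 = 0.38 m/s
v = (vR+vL)/2 = 0.545 m/s
omega = (vR-vL)/L = 0.5593 rad/s
linear velocity = 0.545 m/s


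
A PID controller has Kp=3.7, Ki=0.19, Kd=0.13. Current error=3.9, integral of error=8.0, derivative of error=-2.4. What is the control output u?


u = Kp*e + Ki*int(e) + Kd*de/dt
= 3.7*3.9 + 0.19*8.0 + 0.13*(-2.4)
= 14.43 + 1.52 + -0.312
= 15.638


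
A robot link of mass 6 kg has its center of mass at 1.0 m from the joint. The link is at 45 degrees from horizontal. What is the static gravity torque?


tau = m*g*L*cos(angle)
= 6 * 9.81 * 1.0 * cos(45 deg)
= 6 * 9.81 * 1.0 * 0.7071
= 41.6203 Nm


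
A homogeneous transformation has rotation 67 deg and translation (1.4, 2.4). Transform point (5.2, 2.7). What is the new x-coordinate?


x' = cos(theta)*px - sin(theta)*py + tx
= 0.3907*5.2 - 0.9205*2.7 + 1.4
= 0.9464


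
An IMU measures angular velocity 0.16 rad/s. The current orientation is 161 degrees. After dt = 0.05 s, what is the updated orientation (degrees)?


delta_theta = w * dt = 0.16 * 0.05 = 0.008 rad
= 0.4584 deg
theta_new = 161 + 0.4584 = 161.4584 deg


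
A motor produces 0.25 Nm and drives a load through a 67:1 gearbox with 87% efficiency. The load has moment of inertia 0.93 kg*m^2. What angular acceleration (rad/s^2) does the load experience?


tau_out = tau_motor * N * eta
= 0.25 * 67 * 0.87 = 14.5725 Nm
alpha = tau_out / I = 14.5725 / 0.93
= 15.6694 rad/s^2


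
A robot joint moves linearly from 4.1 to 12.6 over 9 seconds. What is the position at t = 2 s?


s = t/T = 2/9 = 0.2222
p(t) = p0 + (pf-p0)*s
= 4.1 + (12.6 - 4.1) * 0.2222
= 5.9889


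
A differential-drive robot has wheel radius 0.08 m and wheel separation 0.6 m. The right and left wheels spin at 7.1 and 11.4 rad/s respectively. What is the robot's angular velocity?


vR = r*wR = 0.08*7.1 = 0.568 m/s
vL = r*wL = 0.08*11.4 = 0.912 m/s
v = (vR+vL)/2 = 0.74 m/s
omega = (vR-vL)/L = -0.5733 rad/s
angular velocity = -0.5733 rad/s


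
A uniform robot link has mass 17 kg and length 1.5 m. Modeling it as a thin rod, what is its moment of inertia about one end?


I = (1/3) * m * L^2
= (1/3) * 17 * 1.5^2
= 0.333333 * 17 * 2.25
= 12.75 kg*m^2


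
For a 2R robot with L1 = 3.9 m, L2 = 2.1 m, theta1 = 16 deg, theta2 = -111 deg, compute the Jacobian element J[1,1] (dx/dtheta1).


J[1,1] = -L1*sin(t1) - L2*sin(t1+t2)
= -3.9*sin(16) - 2.1*sin(-95)
= 1.017


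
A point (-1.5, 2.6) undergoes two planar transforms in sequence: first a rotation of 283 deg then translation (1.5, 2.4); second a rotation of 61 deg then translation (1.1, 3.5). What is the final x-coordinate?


After transform 1:
x1 = cos(283)*-1.5 - sin(283)*2.6 + 1.5 = 3.6959
y1 = sin(283)*-1.5 + cos(283)*2.6 + 2.4 = 4.4464
After transform 2:
x2 = cos(61)*3.6959 - sin(61)*4.4464 + 1.1
= -0.9971
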